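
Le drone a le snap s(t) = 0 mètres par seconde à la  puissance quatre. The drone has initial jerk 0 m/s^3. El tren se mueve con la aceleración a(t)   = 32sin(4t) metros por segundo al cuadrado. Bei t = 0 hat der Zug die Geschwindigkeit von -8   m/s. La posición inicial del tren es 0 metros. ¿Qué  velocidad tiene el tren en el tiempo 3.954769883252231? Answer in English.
To solve this, we need to take 1 antiderivative of our acceleration equation a(t) = 32·sin(4·t). Integrating acceleration and using the initial condition v(0) = -8, we get v(t) = -8·cos(4·t). We have velocity v(t) = -8·cos(4·t). Substituting t = 3.954769883252231: v(3.954769883252231) = 7.95066349633837.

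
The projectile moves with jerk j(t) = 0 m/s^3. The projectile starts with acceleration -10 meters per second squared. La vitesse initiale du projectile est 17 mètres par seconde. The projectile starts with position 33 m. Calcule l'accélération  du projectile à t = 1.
Nous devons intégrer notre équation du jerk j(t) = 0 1 fois. La primitive du jerk, avec a(0) = -10, donne l'accélération: a(t) = -10. En utilisant a(t) = -10 et en substituant t = 1, nous trouvons a = -10.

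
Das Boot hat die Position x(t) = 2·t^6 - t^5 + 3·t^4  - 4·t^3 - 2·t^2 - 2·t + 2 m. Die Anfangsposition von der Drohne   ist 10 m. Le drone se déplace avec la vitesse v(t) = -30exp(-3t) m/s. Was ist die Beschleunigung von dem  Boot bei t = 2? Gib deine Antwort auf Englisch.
To solve this, we need to take 2 derivatives of our position equation x(t) = 2·t^6 - t^5 + 3·t^4 - 4·t^3 - 2·t^2 - 2·t + 2. Taking d/dt of x(t), we find v(t) = 12·t^5 - 5·t^4 + 12·t^3 - 12·t^2 - 4·t - 2. Differentiating velocity, we get acceleration: a(t) = 60·t^4 - 20·t^3 + 36·t^2 - 24·t - 4. We have acceleration a(t) = 60·t^4 - 20·t^3 + 36·t^2 - 24·t - 4. Substituting t = 2: a(2) = 892.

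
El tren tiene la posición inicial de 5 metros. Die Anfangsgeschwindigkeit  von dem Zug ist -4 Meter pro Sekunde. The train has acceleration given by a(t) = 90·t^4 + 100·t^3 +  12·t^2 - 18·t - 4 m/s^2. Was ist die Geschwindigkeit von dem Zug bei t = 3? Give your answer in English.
We must find the integral of our acceleration equation a(t) = 90·t^4 + 100·t^3 + 12·t^2 - 18·t - 4 1 time. The integral of acceleration is velocity. Using v(0) = -4, we get v(t) = 18·t^5 + 25·t^4 + 4·t^3 - 9·t^2 - 4·t - 4. Using v(t) = 18·t^5 + 25·t^4 + 4·t^3 - 9·t^2 - 4·t - 4 and substituting t = 3, we find v = 6410.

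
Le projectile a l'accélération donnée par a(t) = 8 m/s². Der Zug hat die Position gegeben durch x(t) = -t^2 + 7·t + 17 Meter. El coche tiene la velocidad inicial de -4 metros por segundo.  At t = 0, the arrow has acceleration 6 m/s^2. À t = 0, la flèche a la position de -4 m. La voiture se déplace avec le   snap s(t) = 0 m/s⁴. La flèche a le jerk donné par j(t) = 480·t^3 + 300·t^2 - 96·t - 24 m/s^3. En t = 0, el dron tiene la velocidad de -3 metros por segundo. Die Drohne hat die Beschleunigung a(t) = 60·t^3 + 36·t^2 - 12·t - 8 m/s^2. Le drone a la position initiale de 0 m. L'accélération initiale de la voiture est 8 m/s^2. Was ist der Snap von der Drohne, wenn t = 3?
Wir müssen unsere Gleichung für die Beschleunigung a(t) = 60·t^3 + 36·t^2 - 12·t - 8 2-mal ableiten. Die Ableitung von der Beschleunigung ergibt den Ruck: j(t) = 180·t^2 + 72·t - 12. Durch Ableiten von dem Ruck erhalten wir den Snap: s(t) = 360·t + 72. Aus der Gleichung für den Snap s(t) = 360·t + 72, setzen wir t = 3 ein und erhalten s = 1152.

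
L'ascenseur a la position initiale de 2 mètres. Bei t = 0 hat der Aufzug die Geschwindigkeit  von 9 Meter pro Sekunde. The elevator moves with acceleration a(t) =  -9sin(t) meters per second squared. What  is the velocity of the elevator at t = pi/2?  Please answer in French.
Nous devons intégrer notre équation de l'accélération a(t) = -9·sin(t) 1 fois. La primitive de l'accélération est la vitesse. En utilisant v(0) = 9, nous obtenons v(t) = 9·cos(t). En utilisant v(t) = 9·cos(t) et en substituant t = pi/2, nous trouvons v = 0.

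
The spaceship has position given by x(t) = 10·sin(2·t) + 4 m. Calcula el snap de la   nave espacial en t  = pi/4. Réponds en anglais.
We must differentiate our position equation x(t) = 10·sin(2·t) + 4 4 times. Taking d/dt of x(t), we find v(t) = 20·cos(2·t). Differentiating velocity, we get acceleration: a(t) = -40·sin(2·t). The derivative of acceleration gives jerk: j(t) = -80·cos(2·t). Taking d/dt of j(t), we find s(t) = 160·sin(2·t). Using s(t) = 160·sin(2·t) and substituting t = pi/4, we find s = 160.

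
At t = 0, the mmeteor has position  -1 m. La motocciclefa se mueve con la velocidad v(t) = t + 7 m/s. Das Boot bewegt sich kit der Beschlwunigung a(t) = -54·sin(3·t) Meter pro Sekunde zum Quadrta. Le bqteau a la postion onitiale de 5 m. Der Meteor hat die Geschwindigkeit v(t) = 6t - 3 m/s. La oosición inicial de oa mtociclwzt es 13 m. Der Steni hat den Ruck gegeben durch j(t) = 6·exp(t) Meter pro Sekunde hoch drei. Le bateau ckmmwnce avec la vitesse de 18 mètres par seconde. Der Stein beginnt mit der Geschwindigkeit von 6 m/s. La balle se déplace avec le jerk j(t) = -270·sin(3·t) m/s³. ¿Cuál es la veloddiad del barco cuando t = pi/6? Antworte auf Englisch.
To find the answer, we compute 1 integral of a(t) = -54·sin(3·t). Integrating acceleration and using the initial condition v(0) = 18, we get v(t) = 18·cos(3·t). We have velocity v(t) = 18·cos(3·t). Substituting t = pi/6: v(pi/6) = 0.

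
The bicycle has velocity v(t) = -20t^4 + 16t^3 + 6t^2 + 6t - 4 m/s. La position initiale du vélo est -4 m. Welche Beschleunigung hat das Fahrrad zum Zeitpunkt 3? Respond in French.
Nous devons dériver notre équation de la vitesse v(t) = -20·t^4 + 16·t^3 + 6·t^2 + 6·t - 4 1 fois. La dérivée de la vitesse donne l'accélération: a(t) = -80·t^3 + 48·t^2 + 12·t + 6. De l'équation de l'accélération a(t) = -80·t^3 + 48·t^2 + 12·t + 6, nous substituons t = 3 pour obtenir a = -1686.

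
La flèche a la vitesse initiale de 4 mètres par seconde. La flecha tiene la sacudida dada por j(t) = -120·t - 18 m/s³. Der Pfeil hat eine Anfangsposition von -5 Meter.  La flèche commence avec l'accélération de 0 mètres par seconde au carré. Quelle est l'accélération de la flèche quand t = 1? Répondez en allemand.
Um dies zu lösen, müssen wir 1 Stammfunktion unserer Gleichung für den Ruck j(t) = -120·t - 18 finden. Die Stammfunktion von dem Ruck, mit a(0) = 0, ergibt die Beschleunigung: a(t) = 6·t·(-10·t - 3). Mit a(t) = 6·t·(-10·t - 3) und Einsetzen von t = 1, finden wir a = -78.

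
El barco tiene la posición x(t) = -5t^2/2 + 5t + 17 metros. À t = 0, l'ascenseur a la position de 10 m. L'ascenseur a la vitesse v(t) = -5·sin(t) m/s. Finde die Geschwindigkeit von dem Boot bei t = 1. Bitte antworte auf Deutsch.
Ausgehend von der Position x(t) = -5·t^2/2 + 5·t + 17, nehmen wir 1 Ableitung. Mit d/dt von x(t) finden wir v(t) = 5 - 5·t. Wir haben die Geschwindigkeit v(t) = 5 - 5·t. Durch Einsetzen von t = 1: v(1) = 0.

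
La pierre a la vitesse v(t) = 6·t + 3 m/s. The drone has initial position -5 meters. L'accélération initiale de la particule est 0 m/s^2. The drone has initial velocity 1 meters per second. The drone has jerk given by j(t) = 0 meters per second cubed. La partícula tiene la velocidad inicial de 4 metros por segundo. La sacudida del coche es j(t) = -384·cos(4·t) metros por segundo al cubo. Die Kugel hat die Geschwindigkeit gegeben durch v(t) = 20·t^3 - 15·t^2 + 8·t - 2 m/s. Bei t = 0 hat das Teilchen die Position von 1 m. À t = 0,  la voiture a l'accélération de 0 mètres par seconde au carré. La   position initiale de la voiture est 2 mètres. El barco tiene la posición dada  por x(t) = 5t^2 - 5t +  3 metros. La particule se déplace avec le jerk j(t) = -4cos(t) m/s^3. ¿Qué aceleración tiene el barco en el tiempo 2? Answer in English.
We must differentiate our position equation x(t) = 5·t^2 - 5·t + 3 2 times. Taking d/dt of x(t), we find v(t) = 10·t - 5. Taking d/dt of v(t), we find a(t) = 10. We have acceleration a(t) = 10. Substituting t = 2: a(2) = 10.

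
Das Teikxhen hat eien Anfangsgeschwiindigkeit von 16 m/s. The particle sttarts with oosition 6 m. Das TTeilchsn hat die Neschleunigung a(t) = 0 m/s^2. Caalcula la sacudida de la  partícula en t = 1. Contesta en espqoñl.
Partiendo de la aceleración a(t) = 0, tomamos 1 derivada. Tomando d/dt de a(t), encontramos j(t) = 0. Usando j(t) = 0 y sustituyendo t = 1, encontramos j = 0.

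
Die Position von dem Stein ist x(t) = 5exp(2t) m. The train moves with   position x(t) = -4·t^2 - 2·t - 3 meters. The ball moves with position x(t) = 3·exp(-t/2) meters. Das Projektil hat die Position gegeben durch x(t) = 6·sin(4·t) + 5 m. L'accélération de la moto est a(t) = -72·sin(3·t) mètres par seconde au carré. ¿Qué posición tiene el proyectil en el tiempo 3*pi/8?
De la ecuación de la posición x(t) = 6·sin(4·t) + 5, sustituimos t = 3*pi/8 para obtener x = -1.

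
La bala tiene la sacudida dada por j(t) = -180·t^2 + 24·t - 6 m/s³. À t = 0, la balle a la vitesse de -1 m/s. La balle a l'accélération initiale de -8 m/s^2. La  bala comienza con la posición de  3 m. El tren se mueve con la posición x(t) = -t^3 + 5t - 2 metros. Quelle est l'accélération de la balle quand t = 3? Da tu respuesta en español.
Partiendo de la sacudida j(t) = -180·t^2 + 24·t - 6, tomamos 1 antiderivada. La integral de la sacudida, con a(0) = -8, da la aceleración: a(t) = -60·t^3 + 12·t^2 - 6·t - 8. De la ecuación de la aceleración a(t) = -60·t^3 + 12·t^2 - 6·t - 8, sustituimos t = 3 para obtener a = -1538.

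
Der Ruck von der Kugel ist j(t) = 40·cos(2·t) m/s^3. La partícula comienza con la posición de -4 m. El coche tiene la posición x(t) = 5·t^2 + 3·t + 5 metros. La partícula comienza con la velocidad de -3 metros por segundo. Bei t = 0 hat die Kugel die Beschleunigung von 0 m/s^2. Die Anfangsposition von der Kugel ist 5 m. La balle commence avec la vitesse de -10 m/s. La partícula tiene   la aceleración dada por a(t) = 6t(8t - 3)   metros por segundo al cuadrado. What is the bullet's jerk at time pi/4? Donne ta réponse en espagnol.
Tenemos la sacudida j(t) = 40·cos(2·t). Sustituyendo t = pi/4: j(pi/4) = 0.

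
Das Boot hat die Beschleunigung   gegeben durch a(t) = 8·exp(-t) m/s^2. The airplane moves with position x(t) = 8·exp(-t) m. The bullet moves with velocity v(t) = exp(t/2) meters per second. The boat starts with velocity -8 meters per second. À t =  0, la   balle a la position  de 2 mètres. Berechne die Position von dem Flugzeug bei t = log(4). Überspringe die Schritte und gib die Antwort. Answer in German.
Bei t = log(4), x = 2.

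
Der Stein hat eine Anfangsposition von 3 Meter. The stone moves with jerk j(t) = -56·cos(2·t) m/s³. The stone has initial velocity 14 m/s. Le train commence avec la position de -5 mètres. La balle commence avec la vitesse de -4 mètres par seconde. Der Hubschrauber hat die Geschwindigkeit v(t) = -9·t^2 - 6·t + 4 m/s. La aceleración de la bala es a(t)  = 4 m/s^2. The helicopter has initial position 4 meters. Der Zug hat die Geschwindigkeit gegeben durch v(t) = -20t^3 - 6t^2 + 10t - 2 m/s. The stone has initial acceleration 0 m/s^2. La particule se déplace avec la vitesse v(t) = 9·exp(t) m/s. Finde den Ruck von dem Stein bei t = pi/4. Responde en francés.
Nous avons le jerk j(t) = -56·cos(2·t). En substituant t = pi/4: j(pi/4) = 0.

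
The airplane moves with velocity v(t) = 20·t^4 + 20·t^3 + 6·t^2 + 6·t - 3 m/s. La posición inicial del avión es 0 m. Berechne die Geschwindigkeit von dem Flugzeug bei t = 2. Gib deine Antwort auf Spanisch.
De la ecuación de la velocidad v(t) = 20·t^4 + 20·t^3 + 6·t^2 + 6·t - 3, sustituimos t = 2 para obtener v = 513.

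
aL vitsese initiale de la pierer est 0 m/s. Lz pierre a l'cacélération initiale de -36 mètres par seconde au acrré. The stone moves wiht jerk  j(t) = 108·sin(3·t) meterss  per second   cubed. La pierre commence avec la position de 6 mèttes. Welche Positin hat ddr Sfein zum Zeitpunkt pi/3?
Um dies zu lösen, müssen wir 3 Integrale unserer Gleichung für den Ruck j(t) = 108·sin(3·t) finden. Das Integral von dem Ruck, mit a(0) = -36, ergibt die Beschleunigung: a(t) = -36·cos(3·t). Das Integral von der Beschleunigung ist die Geschwindigkeit. Mit v(0) = 0 erhalten wir v(t) = -12·sin(3·t). Durch Integration von der Geschwindigkeit und Verwendung der Anfangsbedingung x(0) = 6, erhalten wir x(t) = 4·cos(3·t) + 2. Wir haben die Position x(t) = 4·cos(3·t) + 2. Durch Einsetzen von t = pi/3: x(pi/3) = -2.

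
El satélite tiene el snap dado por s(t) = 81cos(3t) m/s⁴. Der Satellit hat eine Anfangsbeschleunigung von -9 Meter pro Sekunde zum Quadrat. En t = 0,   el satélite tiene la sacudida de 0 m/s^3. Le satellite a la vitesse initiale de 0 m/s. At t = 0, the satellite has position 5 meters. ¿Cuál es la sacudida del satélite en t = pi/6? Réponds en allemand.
Ausgehend von dem Snap s(t) = 81·cos(3·t), nehmen wir 1 Stammfunktion. Die Stammfunktion von dem Snap, mit j(0) = 0, ergibt den Ruck: j(t) = 27·sin(3·t). Mit j(t) = 27·sin(3·t) und Einsetzen von t = pi/6, finden wir j = 27.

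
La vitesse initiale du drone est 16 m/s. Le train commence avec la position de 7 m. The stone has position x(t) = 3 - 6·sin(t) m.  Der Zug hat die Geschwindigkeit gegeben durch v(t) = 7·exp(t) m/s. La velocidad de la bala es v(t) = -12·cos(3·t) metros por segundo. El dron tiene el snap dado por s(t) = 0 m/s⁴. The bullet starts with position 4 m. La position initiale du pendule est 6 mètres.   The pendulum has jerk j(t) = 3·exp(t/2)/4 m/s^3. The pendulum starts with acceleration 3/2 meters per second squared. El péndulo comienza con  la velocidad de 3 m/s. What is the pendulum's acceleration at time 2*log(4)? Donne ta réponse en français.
Pour résoudre ceci, nous devons prendre 1 primitive de notre équation du jerk j(t) = 3·exp(t/2)/4. La primitive du jerk est l'accélération. En utilisant a(0) = 3/2, nous obtenons a(t) = 3·exp(t/2)/2. En utilisant a(t) = 3·exp(t/2)/2 et en substituant t = 2*log(4), nous trouvons a = 6.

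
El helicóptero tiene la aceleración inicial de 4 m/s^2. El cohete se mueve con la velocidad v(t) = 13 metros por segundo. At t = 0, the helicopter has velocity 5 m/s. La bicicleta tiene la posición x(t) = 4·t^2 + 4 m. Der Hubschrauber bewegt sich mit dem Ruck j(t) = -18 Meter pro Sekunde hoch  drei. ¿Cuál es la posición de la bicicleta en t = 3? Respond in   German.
Aus der Gleichung für die Position x(t) = 4·t^2 + 4, setzen wir t = 3 ein und erhalten x = 40.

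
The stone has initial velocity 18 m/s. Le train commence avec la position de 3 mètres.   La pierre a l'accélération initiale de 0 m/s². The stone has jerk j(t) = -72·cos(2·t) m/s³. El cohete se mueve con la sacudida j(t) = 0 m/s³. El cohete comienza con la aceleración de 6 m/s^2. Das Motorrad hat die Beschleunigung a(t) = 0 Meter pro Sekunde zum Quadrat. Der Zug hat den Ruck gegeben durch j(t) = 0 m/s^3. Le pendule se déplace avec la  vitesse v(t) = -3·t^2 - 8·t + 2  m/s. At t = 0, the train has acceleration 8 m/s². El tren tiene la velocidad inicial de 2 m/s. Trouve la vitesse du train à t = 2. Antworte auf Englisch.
We must find the integral of our jerk equation j(t) = 0 2 times. Integrating jerk and using the initial condition a(0) = 8, we get a(t) = 8. Finding the integral of a(t) and using v(0) = 2: v(t) = 8·t + 2. Using v(t) = 8·t + 2 and substituting t = 2, we find v = 18.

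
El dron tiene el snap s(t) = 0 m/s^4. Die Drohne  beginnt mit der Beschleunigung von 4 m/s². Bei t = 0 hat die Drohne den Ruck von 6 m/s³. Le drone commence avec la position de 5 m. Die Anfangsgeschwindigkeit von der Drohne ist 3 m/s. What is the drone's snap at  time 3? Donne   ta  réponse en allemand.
Aus der Gleichung für den Snap s(t) = 0, setzen wir t = 3 ein und erhalten s = 0.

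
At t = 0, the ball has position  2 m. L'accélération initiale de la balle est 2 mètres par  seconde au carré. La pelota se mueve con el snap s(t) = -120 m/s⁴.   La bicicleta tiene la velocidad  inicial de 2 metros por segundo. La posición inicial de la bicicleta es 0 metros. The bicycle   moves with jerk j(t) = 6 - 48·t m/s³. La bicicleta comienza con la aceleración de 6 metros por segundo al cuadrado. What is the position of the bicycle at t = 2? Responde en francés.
Pour résoudre ceci, nous devons prendre 3 primitives de notre équation du jerk j(t) = 6 - 48·t. En intégrant le jerk et en utilisant la condition initiale a(0) = 6, nous obtenons a(t) = -24·t^2 + 6·t + 6. En intégrant l'accélération et en utilisant la condition initiale v(0) = 2, nous obtenons v(t) = -8·t^3 + 3·t^2 + 6·t + 2. En prenant ∫v(t)dt et en appliquant x(0) = 0, nous trouvons x(t) = -2·t^4 + t^3 + 3·t^2 + 2·t. Nous avons la position x(t) = -2·t^4 + t^3 + 3·t^2 + 2·t. En substituant t = 2: x(2) = -8.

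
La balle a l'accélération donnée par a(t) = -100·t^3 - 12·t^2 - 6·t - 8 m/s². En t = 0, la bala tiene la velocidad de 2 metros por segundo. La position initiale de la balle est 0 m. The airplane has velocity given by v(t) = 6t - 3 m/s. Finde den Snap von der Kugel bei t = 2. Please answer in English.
Starting from acceleration a(t) = -100·t^3 - 12·t^2 - 6·t - 8, we take 2 derivatives. Taking d/dt of a(t), we find j(t) = -300·t^2 - 24·t - 6. Taking d/dt of j(t), we find s(t) = -600·t - 24. We have snap s(t) = -600·t - 24. Substituting t = 2: s(2) = -1224.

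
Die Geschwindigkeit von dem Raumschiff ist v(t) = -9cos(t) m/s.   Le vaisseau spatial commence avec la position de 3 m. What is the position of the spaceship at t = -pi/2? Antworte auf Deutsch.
Wir müssen unsere Gleichung für die Geschwindigkeit v(t) = -9·cos(t) 1-mal integrieren. Durch Integration von der Geschwindigkeit und Verwendung der Anfangsbedingung x(0) = 3, erhalten wir x(t) = 3 - 9·sin(t). Aus der Gleichung für die Position x(t) = 3 - 9·sin(t), setzen wir t = -pi/2 ein und erhalten x = 12.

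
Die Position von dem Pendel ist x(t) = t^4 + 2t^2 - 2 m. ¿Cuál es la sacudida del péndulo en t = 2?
Debemos derivar nuestra ecuación de la posición x(t) = t^4 + 2·t^2 - 2 3 veces. La derivada de la posición da la velocidad: v(t) = 4·t^3 + 4·t. La derivada de la velocidad da la aceleración: a(t) = 12·t^2 + 4. Tomando d/dt de a(t), encontramos j(t) = 24·t. Tenemos la sacudida j(t) = 24·t. Sustituyendo t = 2: j(2) = 48.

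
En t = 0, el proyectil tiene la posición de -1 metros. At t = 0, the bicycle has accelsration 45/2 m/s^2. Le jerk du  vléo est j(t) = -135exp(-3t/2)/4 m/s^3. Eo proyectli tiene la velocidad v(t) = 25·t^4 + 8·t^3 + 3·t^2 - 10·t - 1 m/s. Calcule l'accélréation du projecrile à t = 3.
Nous devons dériver notre équation de la vitesse v(t) = 25·t^4 + 8·t^3 + 3·t^2 - 10·t - 1 1 fois. En dérivant la vitesse, nous obtenons l'accélération: a(t) = 100·t^3 + 24·t^2 + 6·t - 10. En utilisant a(t) = 100·t^3 + 24·t^2 + 6·t - 10 et en substituant t = 3, nous trouvons a = 2924.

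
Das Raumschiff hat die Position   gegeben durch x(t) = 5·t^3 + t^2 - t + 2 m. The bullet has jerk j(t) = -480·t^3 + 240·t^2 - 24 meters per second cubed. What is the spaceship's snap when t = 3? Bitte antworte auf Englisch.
Starting from position x(t) = 5·t^3 + t^2 - t + 2, we take 4 derivatives. Differentiating position, we get velocity: v(t) = 15·t^2 + 2·t - 1. Taking d/dt of v(t), we find a(t) = 30·t + 2. Differentiating acceleration, we get jerk: j(t) = 30. Taking d/dt of j(t), we find s(t) = 0. From the given snap equation s(t) = 0, we substitute t = 3 to get s = 0.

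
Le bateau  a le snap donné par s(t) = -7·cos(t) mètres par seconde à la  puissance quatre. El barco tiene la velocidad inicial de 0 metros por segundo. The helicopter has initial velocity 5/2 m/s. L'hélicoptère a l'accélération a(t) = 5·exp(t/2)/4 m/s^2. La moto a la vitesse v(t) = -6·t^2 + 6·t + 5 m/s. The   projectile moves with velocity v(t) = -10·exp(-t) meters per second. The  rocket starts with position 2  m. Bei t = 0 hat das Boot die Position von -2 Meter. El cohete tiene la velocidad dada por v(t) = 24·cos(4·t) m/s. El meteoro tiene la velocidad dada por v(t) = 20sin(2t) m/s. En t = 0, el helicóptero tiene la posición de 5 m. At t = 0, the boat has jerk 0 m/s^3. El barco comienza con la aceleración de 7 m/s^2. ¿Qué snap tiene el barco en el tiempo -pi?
Tenemos el snap s(t) = -7·cos(t). Sustituyendo t = -pi: s(-pi) = 7.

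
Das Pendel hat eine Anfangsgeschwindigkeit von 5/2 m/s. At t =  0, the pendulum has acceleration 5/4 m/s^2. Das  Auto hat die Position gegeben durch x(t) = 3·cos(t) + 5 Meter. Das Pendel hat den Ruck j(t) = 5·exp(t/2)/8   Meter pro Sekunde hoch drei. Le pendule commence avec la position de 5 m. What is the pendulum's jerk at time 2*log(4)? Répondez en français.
En utilisant j(t) = 5·exp(t/2)/8 et en substituant t = 2*log(4), nous trouvons j = 5/2.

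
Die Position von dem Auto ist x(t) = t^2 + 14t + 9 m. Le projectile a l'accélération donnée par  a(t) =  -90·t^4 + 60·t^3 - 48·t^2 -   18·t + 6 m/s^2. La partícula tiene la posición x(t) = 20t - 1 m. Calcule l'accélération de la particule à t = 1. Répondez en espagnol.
Partiendo de la posición x(t) = 20·t - 1, tomamos 2 derivadas. Derivando la posición, obtenemos la velocidad: v(t) = 20. La derivada de la velocidad da la aceleración: a(t) = 0. Tenemos la aceleración a(t) = 0. Sustituyendo t = 1: a(1) = 0.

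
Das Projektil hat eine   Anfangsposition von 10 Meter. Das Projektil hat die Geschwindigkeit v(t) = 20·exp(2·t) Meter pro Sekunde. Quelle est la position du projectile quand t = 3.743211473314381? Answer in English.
To solve this, we need to take 1 integral of our velocity equation v(t) = 20·exp(2·t). Taking ∫v(t)dt and applying x(0) = 10, we find x(t) = 10·exp(2·t). Using x(t) = 10·exp(2·t) and substituting t = 3.743211473314381, we find x = 17836.6041846753.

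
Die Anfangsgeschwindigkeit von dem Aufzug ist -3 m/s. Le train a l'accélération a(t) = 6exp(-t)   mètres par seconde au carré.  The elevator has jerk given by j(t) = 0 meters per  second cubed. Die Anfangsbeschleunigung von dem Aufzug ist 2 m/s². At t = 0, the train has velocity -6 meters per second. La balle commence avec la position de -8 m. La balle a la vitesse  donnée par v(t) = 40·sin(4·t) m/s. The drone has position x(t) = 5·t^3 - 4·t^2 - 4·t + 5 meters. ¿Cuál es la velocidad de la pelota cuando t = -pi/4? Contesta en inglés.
We have velocity v(t) = 40·sin(4·t). Substituting t = -pi/4: v(-pi/4) = 0.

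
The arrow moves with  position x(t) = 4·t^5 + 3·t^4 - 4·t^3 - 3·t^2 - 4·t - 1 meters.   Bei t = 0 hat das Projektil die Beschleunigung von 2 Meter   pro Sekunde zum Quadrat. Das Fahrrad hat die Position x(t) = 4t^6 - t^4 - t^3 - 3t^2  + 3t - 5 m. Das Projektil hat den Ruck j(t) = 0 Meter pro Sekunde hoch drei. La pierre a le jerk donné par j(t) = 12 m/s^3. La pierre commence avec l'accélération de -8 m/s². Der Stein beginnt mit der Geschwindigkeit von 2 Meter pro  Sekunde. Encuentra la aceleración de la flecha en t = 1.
Para resolver esto, necesitamos tomar 2 derivadas de nuestra ecuación de la posición x(t) = 4·t^5 + 3·t^4 - 4·t^3 - 3·t^2 - 4·t - 1. Derivando la posición, obtenemos la velocidad: v(t) = 20·t^4 + 12·t^3 - 12·t^2 - 6·t - 4. Tomando d/dt de v(t), encontramos a(t) = 80·t^3 + 36·t^2 - 24·t - 6. Tenemos la aceleración a(t) = 80·t^3 + 36·t^2 - 24·t - 6. Sustituyendo t = 1: a(1) = 86.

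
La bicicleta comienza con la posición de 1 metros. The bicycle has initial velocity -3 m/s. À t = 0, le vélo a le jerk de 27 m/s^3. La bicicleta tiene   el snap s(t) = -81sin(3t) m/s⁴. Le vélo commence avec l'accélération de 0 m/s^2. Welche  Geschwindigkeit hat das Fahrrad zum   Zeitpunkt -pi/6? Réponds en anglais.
We must find the antiderivative of our snap equation s(t) = -81·sin(3·t) 3 times. Finding the integral of s(t) and using j(0) = 27: j(t) = 27·cos(3·t). The integral of jerk is acceleration. Using a(0) = 0, we get a(t) = 9·sin(3·t). Taking ∫a(t)dt and applying v(0) = -3, we find v(t) = -3·cos(3·t). From the given velocity equation v(t) = -3·cos(3·t), we substitute t = -pi/6 to get v = 0.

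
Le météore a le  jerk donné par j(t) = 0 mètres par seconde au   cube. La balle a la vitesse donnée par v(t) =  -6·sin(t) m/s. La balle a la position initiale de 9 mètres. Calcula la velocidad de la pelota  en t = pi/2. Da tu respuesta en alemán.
Wir haben die Geschwindigkeit v(t) = -6·sin(t). Durch Einsetzen von t = pi/2: v(pi/2) = -6.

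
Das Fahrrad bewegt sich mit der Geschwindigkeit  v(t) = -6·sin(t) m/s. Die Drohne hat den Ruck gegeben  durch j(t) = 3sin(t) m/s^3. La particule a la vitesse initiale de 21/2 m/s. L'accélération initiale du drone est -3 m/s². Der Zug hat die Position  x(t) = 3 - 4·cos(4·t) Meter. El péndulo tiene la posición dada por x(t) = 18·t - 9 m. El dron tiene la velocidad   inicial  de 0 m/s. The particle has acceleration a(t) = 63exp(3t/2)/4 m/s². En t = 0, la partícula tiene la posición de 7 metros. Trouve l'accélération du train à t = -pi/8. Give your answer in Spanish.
Para resolver esto, necesitamos tomar 2 derivadas de nuestra ecuación de la posición x(t) = 3 - 4·cos(4·t). Tomando d/dt de x(t), encontramos v(t) = 16·sin(4·t). La derivada de la velocidad da la aceleración: a(t) = 64·cos(4·t). Tenemos la aceleración a(t) = 64·cos(4·t). Sustituyendo t = -pi/8: a(-pi/8) = 0.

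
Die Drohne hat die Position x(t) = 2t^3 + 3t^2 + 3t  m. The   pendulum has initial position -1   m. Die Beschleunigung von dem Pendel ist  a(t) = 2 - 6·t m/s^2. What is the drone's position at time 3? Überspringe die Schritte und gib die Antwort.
x(3) = 90.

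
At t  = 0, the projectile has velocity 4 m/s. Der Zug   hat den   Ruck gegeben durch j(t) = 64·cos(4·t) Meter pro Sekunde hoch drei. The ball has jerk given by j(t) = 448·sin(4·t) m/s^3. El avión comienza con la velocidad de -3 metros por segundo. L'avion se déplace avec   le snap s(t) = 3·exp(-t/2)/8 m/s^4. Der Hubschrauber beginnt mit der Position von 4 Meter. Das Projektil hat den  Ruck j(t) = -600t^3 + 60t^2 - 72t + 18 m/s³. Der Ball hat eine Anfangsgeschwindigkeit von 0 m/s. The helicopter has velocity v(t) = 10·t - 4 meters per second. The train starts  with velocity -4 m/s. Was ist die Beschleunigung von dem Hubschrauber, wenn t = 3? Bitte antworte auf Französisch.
En partant de la vitesse v(t) = 10·t - 4, nous prenons 1 dérivée. En prenant d/dt de v(t), nous trouvons a(t) = 10. En utilisant a(t) = 10 et en substituant t = 3, nous trouvons a = 10.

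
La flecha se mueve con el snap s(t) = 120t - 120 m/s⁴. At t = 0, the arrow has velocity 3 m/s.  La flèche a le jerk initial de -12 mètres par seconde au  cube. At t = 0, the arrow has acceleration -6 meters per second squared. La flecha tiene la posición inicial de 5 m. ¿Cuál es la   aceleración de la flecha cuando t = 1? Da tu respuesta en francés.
Nous devons intégrer notre équation du snap s(t) = 120·t - 120 2 fois. En intégrant le snap et en utilisant la condition initiale j(0) = -12, nous obtenons j(t) = 60·t^2 - 120·t - 12. En intégrant le jerk et en utilisant la condition initiale a(0) = -6, nous obtenons a(t) = 20·t^3 - 60·t^2 - 12·t - 6. Nous avons l'accélération a(t) = 20·t^3 - 60·t^2 - 12·t - 6. En substituant t = 1: a(1) = -58.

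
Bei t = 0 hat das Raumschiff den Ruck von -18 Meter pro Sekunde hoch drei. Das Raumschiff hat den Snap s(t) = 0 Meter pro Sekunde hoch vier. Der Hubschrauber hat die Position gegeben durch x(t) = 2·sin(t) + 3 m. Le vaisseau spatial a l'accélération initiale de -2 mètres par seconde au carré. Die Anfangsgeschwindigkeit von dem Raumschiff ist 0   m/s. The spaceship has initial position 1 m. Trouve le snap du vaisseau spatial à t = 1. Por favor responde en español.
Usando s(t) = 0 y sustituyendo t = 1, encontramos s = 0.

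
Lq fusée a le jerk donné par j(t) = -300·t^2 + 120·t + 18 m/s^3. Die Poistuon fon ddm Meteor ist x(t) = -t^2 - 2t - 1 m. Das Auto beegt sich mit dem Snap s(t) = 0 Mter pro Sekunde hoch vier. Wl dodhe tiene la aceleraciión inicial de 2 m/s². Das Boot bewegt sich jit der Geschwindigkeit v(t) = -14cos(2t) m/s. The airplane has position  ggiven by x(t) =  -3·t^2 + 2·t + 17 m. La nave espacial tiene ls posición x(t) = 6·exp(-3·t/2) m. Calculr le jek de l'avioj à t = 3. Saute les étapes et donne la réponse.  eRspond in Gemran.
Die Antwort ist 0.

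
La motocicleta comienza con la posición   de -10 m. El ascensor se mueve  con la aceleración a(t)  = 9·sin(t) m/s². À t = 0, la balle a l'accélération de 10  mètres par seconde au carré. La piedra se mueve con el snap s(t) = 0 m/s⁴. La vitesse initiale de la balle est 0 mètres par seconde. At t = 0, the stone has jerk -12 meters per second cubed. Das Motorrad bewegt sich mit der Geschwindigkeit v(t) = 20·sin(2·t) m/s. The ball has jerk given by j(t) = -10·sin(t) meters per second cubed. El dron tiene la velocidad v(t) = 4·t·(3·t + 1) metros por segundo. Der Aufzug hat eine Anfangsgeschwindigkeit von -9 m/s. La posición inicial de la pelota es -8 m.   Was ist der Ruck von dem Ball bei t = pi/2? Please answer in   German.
Wir haben den Ruck j(t) = -10·sin(t). Durch Einsetzen von t = pi/2: j(pi/2) = -10.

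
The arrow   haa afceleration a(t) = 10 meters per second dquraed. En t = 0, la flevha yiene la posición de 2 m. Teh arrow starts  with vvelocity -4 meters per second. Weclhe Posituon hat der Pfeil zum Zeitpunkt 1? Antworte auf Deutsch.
Ausgehend von der Beschleunigung a(t) = 10, nehmen wir 2 Stammfunktionen. Das Integral von der Beschleunigung ist die Geschwindigkeit. Mit v(0) = -4 erhalten wir v(t) = 10·t - 4. Durch Integration von der Geschwindigkeit und Verwendung der Anfangsbedingung x(0) = 2, erhalten wir x(t) = 5·t^2 - 4·t + 2. Wir haben die Position x(t) = 5·t^2 - 4·t + 2. Durch Einsetzen von t = 1: x(1) = 3.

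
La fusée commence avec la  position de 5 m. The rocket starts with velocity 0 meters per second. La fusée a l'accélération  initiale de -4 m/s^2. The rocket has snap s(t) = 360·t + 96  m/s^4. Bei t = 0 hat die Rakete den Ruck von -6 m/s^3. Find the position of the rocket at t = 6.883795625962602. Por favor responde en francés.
Pour résoudre ceci, nous devons prendre 4 intégrales de notre équation du snap s(t) = 360·t + 96. L'intégrale du snap est le jerk. En utilisant j(0) = -6, nous obtenons j(t) = 180·t^2 + 96·t - 6. En prenant ∫j(t)dt et en appliquant a(0) = -4, nous trouvons a(t) = 60·t^3 + 48·t^2 - 6·t - 4. La primitive de l'accélération est la vitesse. En utilisant v(0) = 0, nous obtenons v(t) = t·(15·t^3 + 16·t^2 - 3·t - 4). La primitive de la vitesse, avec x(0) = 5, donne la position: x(t) = 3·t^5 + 4·t^4 - t^3 - 2·t^2 + 5. Nous avons la position x(t) = 3·t^5 + 4·t^4 - t^3 - 2·t^2 + 5. En substituant t = 6.883795625962602: x(6.883795625962602) = 54938.5646517976.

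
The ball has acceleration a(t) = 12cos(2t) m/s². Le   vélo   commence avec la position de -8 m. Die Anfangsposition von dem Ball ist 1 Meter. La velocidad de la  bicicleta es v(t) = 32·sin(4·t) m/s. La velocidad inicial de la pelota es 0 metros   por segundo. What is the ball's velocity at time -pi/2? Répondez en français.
Nous devons trouver la primitive de notre équation de l'accélération a(t) = 12·cos(2·t) 1 fois. En intégrant l'accélération et en utilisant la condition initiale v(0) = 0, nous obtenons v(t) = 6·sin(2·t). En utilisant v(t) = 6·sin(2·t) et en substituant t = -pi/2, nous trouvons v = 0.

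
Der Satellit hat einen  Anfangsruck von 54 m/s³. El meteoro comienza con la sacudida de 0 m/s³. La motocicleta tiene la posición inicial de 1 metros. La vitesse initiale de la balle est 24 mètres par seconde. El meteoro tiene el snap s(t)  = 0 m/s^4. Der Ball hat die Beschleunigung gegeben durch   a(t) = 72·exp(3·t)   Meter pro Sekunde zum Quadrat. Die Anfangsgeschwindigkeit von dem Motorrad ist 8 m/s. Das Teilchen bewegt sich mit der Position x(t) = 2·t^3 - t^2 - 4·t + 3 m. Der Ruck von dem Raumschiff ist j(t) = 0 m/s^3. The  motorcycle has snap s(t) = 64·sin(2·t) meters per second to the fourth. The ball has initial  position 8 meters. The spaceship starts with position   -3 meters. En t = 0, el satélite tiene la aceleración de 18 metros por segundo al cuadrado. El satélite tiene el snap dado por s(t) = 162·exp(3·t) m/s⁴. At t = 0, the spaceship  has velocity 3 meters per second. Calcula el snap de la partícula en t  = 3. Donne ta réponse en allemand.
Um dies zu lösen, müssen wir 4 Ableitungen unserer Gleichung für die Position x(t) = 2·t^3 - t^2 - 4·t + 3 nehmen. Mit d/dt von x(t) finden wir v(t) = 6·t^2 - 2·t - 4. Mit d/dt von v(t) finden wir a(t) = 12·t - 2. Mit d/dt von a(t) finden wir j(t) = 12. Mit d/dt von j(t) finden wir s(t) = 0. Wir haben den Snap s(t) = 0. Durch Einsetzen von t = 3: s(3) = 0.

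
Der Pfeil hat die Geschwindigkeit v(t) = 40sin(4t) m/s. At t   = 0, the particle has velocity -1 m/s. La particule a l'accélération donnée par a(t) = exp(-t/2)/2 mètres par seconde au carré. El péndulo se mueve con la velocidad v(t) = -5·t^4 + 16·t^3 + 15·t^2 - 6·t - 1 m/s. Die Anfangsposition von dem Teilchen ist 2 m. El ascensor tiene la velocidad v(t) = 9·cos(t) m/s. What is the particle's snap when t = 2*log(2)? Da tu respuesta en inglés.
Starting from acceleration a(t) = exp(-t/2)/2, we take 2 derivatives. Taking d/dt of a(t), we find j(t) = -exp(-t/2)/4. Differentiating jerk, we get snap: s(t) = exp(-t/2)/8. Using s(t) = exp(-t/2)/8 and substituting t = 2*log(2), we find s = 1/16.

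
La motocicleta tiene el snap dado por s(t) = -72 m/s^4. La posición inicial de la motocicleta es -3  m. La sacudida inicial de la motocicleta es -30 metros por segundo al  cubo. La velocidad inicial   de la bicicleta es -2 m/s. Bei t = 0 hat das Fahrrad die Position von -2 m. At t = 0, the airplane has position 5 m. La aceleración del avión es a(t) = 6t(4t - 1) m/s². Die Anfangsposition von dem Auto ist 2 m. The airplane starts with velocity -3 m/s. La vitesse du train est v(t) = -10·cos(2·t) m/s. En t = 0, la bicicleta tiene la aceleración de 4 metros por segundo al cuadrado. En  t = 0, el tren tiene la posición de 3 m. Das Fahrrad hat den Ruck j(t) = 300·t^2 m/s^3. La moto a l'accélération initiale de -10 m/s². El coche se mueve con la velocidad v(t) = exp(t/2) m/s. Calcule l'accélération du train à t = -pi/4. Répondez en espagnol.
Debemos derivar nuestra ecuación de la velocidad v(t) = -10·cos(2·t) 1 vez. Tomando d/dt de v(t), encontramos a(t) = 20·sin(2·t). Tenemos la aceleración a(t) = 20·sin(2·t). Sustituyendo t = -pi/4: a(-pi/4) = -20.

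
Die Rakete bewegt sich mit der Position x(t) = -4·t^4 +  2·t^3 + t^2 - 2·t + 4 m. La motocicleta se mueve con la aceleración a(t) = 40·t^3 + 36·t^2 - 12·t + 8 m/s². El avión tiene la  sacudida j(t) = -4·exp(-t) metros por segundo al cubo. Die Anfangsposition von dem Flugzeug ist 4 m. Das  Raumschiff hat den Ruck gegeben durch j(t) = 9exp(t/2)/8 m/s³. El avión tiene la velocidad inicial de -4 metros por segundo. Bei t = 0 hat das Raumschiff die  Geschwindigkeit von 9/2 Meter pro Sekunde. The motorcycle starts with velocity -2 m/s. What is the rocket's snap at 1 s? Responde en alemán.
Wir müssen unsere Gleichung für die Position x(t) = -4·t^4 + 2·t^3 + t^2 - 2·t + 4 4-mal ableiten. Durch Ableiten von der Position erhalten wir die Geschwindigkeit: v(t) = -16·t^3 + 6·t^2 + 2·t - 2. Mit d/dt von v(t) finden wir a(t) = -48·t^2 + 12·t + 2. Durch Ableiten von der Beschleunigung erhalten wir den Ruck: j(t) = 12 - 96·t. Durch Ableiten von dem Ruck erhalten wir den Snap: s(t) = -96. Mit s(t) = -96 und Einsetzen von t = 1, finden wir s = -96.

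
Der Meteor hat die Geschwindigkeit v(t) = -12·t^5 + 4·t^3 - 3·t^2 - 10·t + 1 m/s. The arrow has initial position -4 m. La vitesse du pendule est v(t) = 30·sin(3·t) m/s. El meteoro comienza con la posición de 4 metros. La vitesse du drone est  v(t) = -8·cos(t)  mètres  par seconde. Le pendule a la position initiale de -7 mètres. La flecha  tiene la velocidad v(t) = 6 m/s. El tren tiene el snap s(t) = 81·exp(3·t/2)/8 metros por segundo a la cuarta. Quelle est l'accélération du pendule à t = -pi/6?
Nous devons dériver notre équation de la vitesse v(t) = 30·sin(3·t) 1 fois. En dérivant la vitesse, nous obtenons l'accélération: a(t) = 90·cos(3·t). En utilisant a(t) = 90·cos(3·t) et en substituant t = -pi/6, nous trouvons a = 0.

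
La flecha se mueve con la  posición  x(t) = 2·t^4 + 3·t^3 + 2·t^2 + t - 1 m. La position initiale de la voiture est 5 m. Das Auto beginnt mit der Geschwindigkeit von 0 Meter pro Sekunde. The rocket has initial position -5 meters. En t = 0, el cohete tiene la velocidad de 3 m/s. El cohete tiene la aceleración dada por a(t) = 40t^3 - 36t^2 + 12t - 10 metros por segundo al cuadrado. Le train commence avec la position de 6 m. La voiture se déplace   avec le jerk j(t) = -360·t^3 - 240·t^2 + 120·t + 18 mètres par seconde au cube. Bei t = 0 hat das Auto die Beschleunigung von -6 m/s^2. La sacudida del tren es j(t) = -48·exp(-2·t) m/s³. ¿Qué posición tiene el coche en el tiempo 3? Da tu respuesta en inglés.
To solve this, we need to take 3 integrals of our jerk equation j(t) = -360·t^3 - 240·t^2 + 120·t + 18. Taking ∫j(t)dt and applying a(0) = -6, we find a(t) = -90·t^4 - 80·t^3 + 60·t^2 + 18·t - 6. The antiderivative of acceleration is velocity. Using v(0) = 0, we get v(t) = t·(-18·t^4 - 20·t^3 + 20·t^2 + 9·t - 6). Taking ∫v(t)dt and applying x(0) = 5, we find x(t) = -3·t^6 - 4·t^5 + 5·t^4 + 3·t^3 - 3·t^2 + 5. Using x(t) = -3·t^6 - 4·t^5 + 5·t^4 + 3·t^3 - 3·t^2 + 5 and substituting t = 3, we find x = -2695.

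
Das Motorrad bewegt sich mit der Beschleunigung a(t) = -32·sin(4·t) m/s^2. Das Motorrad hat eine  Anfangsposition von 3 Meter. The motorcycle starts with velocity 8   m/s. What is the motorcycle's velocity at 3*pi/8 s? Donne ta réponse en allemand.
Wir müssen das Integral unserer Gleichung für die Beschleunigung a(t) = -32·sin(4·t) 1-mal finden. Durch Integration von der Beschleunigung und Verwendung der Anfangsbedingung v(0) = 8, erhalten wir v(t) = 8·cos(4·t). Mit v(t) = 8·cos(4·t) und Einsetzen von t = 3*pi/8, finden wir v = 0.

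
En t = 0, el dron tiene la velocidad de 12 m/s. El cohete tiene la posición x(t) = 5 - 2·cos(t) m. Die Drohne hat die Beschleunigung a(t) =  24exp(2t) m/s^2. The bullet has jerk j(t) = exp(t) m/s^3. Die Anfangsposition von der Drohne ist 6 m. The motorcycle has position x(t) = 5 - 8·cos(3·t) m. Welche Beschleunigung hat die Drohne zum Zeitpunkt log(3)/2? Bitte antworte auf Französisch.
Nous avons l'accélération a(t) = 24·exp(2·t). En substituant t = log(3)/2: a(log(3)/2) = 72.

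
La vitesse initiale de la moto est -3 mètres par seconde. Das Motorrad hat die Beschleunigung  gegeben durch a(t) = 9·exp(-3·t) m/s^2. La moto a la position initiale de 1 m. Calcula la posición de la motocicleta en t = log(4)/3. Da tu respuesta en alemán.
Ausgehend von der Beschleunigung a(t) = 9·exp(-3·t), nehmen wir 2 Stammfunktionen. Durch Integration von der Beschleunigung und Verwendung der Anfangsbedingung v(0) = -3, erhalten wir v(t) = -3·exp(-3·t). Das Integral von der Geschwindigkeit, mit x(0) = 1, ergibt die Position: x(t) = exp(-3·t). Wir haben die Position x(t) = exp(-3·t). Durch Einsetzen von t = log(4)/3: x(log(4)/3) = 1/4.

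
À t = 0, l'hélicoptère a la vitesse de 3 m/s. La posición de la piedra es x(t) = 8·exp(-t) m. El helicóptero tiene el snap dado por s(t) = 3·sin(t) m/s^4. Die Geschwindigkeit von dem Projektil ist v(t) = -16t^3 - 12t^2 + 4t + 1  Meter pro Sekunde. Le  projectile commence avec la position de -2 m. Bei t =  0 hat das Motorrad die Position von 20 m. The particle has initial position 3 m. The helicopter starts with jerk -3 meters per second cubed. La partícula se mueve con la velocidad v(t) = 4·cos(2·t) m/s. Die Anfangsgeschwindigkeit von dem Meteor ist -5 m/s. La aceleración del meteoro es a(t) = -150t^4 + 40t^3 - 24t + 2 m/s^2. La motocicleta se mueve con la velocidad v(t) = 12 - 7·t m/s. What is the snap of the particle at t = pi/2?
Starting from velocity v(t) = 4·cos(2·t), we take 3 derivatives. The derivative of velocity gives acceleration: a(t) = -8·sin(2·t). Taking d/dt of a(t), we find j(t) = -16·cos(2·t). Taking d/dt of j(t), we find s(t) = 32·sin(2·t). Using s(t) = 32·sin(2·t) and substituting t = pi/2, we find s = 0.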